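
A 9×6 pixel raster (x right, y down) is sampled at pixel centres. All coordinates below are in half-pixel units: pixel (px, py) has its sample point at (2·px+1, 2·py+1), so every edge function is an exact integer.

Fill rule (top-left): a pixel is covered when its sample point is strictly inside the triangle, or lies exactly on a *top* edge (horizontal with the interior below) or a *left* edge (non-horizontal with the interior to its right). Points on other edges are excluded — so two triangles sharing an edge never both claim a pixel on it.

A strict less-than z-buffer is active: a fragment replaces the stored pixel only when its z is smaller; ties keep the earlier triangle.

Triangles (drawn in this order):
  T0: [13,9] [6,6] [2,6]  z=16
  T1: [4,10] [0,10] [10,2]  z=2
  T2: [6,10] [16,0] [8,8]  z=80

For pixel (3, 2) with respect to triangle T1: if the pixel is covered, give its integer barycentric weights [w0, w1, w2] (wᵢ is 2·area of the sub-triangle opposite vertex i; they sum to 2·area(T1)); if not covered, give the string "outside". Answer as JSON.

T0:
  2·area = 12  (B↔C swapped to make it positive)
  edge (13, 9)→(2, 6): d=(-11,-3) top-left  bias=+0
  edge (2, 6)→(6, 6): d=(4,0) top-left  bias=+0
  edge (6, 6)→(13, 9): d=(7,3) right/bottom  bias=-1
    (3,3)@(7, 7): e=[4,4,4] → █
    (4,3)@(9, 7): e=[10,4,-2] → ·
    (3,4)@(7, 9): e=[-18,12,18] → ·
    (6,4)@(13, 9): e=[0,12,0] → ·  [on edge]
  covered (1 px):
    · · · · · · · · ·
    · · · · · · · · ·
    · · · · · · · · ·
    · · · █ · · · · ·
    · · · · · · · · ·
    · · · · · · · · ·
T1:
  2·area = 32
  edge (4, 10)→(0, 10): d=(-4,0) right/bottom  bias=-1
  edge (0, 10)→(10, 2): d=(10,-8) top-left  bias=+0
  edge (10, 2)→(4, 10): d=(-6,8) right/bottom  bias=-1
    (4,1)@(9, 3): e=[28,2,2] → █
    (5,1)@(11, 3): e=[28,18,-14] → ·
    (3,2)@(7, 5): e=[20,6,6] → █
    (4,2)@(9, 5): e=[20,22,-10] → ·
    (2,3)@(5, 7): e=[12,10,10] → █
    (3,3)@(7, 7): e=[12,26,-6] → ·
    (1,4)@(3, 9): e=[4,14,14] → █
    (2,4)@(5, 9): e=[4,30,-2] → ·
    (1,5)@(3, 11): e=[-4,34,2] → ·
  covered (4 px):
    · · · · · · · · ·
    · · · · █ · · · ·
    · · · █ · · · · ·
    · · █ · · · · · ·
    · █ · · · · · · ·
    · · · · · · · · ·
T2:
  degenerate (2·area = 0) — covers nothing

Result: [6,6,20]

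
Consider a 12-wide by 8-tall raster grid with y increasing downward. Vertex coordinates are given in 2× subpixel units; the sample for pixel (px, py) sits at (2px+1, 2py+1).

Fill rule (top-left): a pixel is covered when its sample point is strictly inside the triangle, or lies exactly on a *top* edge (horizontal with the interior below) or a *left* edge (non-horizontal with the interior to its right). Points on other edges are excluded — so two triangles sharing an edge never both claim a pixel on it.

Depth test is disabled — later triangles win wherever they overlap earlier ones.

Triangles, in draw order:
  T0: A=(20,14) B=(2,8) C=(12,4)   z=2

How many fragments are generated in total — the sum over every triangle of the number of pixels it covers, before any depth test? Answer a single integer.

T0:
  2·area = 132
  edge (20, 14)→(2, 8): d=(-18,-6) top-left  bias=+0
  edge (2, 8)→(12, 4): d=(10,-4) top-left  bias=+0
  edge (12, 4)→(20, 14): d=(8,10) right/bottom  bias=-1
    (5,2)@(11, 5): e=[108,6,18] → X
    (6,2)@(13, 5): e=[120,14,-2] → .
    (2,3)@(5, 7): e=[36,2,94] → X
    (3,3)@(7, 7): e=[48,10,74] → X
    (4,3)@(9, 7): e=[60,18,54] → X
    (6,3)@(13, 7): e=[84,34,14] → X
    (7,3)@(15, 7): e=[96,42,-6] → .
    (2,4)@(5, 9): e=[0,22,110] → X  [on edge]
    (7,4)@(15, 9): e=[60,62,10] → X
    (8,4)@(17, 9): e=[72,70,-10] → .
    (2,5)@(5, 11): e=[-36,42,126] → .
    (3,5)@(7, 11): e=[-24,50,106] → .
    (5,5)@(11, 11): e=[0,66,66] → X  [on edge]
    (8,6)@(17, 13): e=[0,110,22] → X  [on edge]
    (11,7)@(23, 15): e=[0,154,-22] → .  [on edge]
  covered (18 px):
    . . . . . . . . . . . .
    . . . . . . . . . . . .
    . . . . . X . . . . . .
    . . X X X X X . . . . .
    . . X X X X X X . . . .
    . . . . . X X X X . . .
    . . . . . . . . X X . .
    . . . . . . . . . . . .

Final: 18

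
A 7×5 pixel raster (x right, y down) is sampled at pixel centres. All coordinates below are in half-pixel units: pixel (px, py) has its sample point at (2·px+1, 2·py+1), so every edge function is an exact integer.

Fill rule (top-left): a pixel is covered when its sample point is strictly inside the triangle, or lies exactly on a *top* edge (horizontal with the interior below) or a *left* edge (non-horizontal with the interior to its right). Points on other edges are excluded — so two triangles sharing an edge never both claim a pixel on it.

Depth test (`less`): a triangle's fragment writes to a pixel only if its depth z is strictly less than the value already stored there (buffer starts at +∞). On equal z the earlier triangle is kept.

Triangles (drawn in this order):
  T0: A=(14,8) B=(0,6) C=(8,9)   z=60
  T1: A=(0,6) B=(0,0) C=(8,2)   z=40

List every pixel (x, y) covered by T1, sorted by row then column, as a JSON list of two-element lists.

T0:
  2·area = 26  (B↔C swapped to make it positive)
  edge (14, 8)→(8, 9): d=(-6,1) right/bottom  bias=-1
  edge (8, 9)→(0, 6): d=(-8,-3) top-left  bias=+0
  edge (0, 6)→(14, 8): d=(14,2) right/bottom  bias=-1
    (1,3)@(3, 7): e=[17,1,8] → █
    (2,3)@(5, 7): e=[15,7,4] → █
    (3,3)@(7, 7): e=[13,13,0] → ·  [on edge]
    (1,4)@(3, 9): e=[5,-15,36] → ·
    (2,4)@(5, 9): e=[3,-9,32] → ·
  covered (2 px):
    · · · · · · ·
    · · · · · · ·
    · · · · · · ·
    · █ █ · · · ·
    · · · · · · ·
T1:
  2·area = 48
  edge (0, 6)→(0, 0): d=(0,-6) top-left  bias=+0
  edge (0, 0)→(8, 2): d=(8,2) right/bottom  bias=-1
  edge (8, 2)→(0, 6): d=(-8,4) right/bottom  bias=-1
    (0,0)@(1, 1): e=[6,6,36] → █
    (1,0)@(3, 1): e=[18,2,28] → █
    (2,0)@(5, 1): e=[30,-2,20] → ·
    (0,1)@(1, 3): e=[6,22,20] → █
    (2,1)@(5, 3): e=[30,14,4] → █
    (3,1)@(7, 3): e=[42,10,-4] → ·
    (0,2)@(1, 5): e=[6,38,4] → █
    (1,2)@(3, 5): e=[18,34,-4] → ·
    (2,2)@(5, 5): e=[30,30,-12] → ·
    (0,3)@(1, 7): e=[6,54,-12] → ·
  covered (6 px):
    █ █ · · · · ·
    █ █ █ · · · ·
    █ · · · · · ·
    · · · · · · ·
    · · · · · · ·

Result: [[0,0],[1,0],[0,1],[1,1],[2,1],[0,2]]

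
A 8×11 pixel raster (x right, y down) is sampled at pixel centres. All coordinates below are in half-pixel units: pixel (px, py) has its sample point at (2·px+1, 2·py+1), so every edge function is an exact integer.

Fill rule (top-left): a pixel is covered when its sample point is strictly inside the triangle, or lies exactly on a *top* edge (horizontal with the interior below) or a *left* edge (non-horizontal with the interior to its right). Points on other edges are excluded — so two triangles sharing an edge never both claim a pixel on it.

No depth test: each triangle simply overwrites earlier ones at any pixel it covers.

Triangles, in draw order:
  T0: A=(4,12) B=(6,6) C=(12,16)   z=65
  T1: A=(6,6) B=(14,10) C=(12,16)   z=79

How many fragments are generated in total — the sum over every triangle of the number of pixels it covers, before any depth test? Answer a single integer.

T0:
  2·area = 56
  edge (4, 12)→(6, 6): d=(2,-6) top-left  bias=+0
  edge (6, 6)→(12, 16): d=(6,10) right/bottom  bias=-1
  edge (12, 16)→(4, 12): d=(-8,-4) top-left  bias=+0
    (1,0)@(3, 1): e=[-28,0,84] → ·  [on edge]
    (3,1)@(7, 3): e=[0,-28,84] → ·  [on edge]
    (2,4)@(5, 9): e=[0,28,28] → █  [on edge]
    (3,4)@(7, 9): e=[12,8,36] → █
    (4,4)@(9, 9): e=[24,-12,44] → ·
    (2,5)@(5, 11): e=[4,40,12] → █
    (4,5)@(9, 11): e=[28,0,28] → ·  [on edge]
    (2,6)@(5, 13): e=[8,52,-4] → ·
    (3,6)@(7, 13): e=[20,32,4] → █
    (4,6)@(9, 13): e=[32,12,12] → █
    (5,6)@(11, 13): e=[44,-8,20] → ·
    (1,7)@(3, 15): e=[0,84,-28] → ·  [on edge]
    (0,10)@(1, 21): e=[0,140,-84] → ·  [on edge]
    (7,10)@(15, 21): e=[84,0,-28] → ·  [on edge]
  covered (7 px):
    · · · · · · · ·
    · · · · · · · ·
    · · · · · · · ·
    · · · · · · · ·
    · · █ █ · · · ·
    · · █ █ · · · ·
    · · · █ █ · · ·
    · · · · · █ · ·
    · · · · · · · ·
    · · · · · · · ·
    · · · · · · · ·
T1:
  2·area = 56
  edge (6, 6)→(14, 10): d=(8,4) right/bottom  bias=-1
  edge (14, 10)→(12, 16): d=(-2,6) right/bottom  bias=-1
  edge (12, 16)→(6, 6): d=(-6,-10) top-left  bias=+0
    (1,0)@(3, 1): e=[-28,84,0] → ·  [on edge]
    (3,3)@(7, 7): e=[4,48,4] → █
    (4,3)@(9, 7): e=[-4,36,24] → ·
    (7,3)@(15, 7): e=[-28,0,84] → ·  [on edge]
    (3,4)@(7, 9): e=[20,44,-8] → ·
    (4,4)@(9, 9): e=[12,32,12] → █
    (5,4)@(11, 9): e=[4,20,32] → █
    (6,4)@(13, 9): e=[-4,8,52] → ·
    (4,5)@(9, 11): e=[28,28,0] → █  [on edge]
    (6,5)@(13, 11): e=[12,4,40] → █
    (7,5)@(15, 11): e=[4,-8,60] → ·
    (4,6)@(9, 13): e=[44,24,-12] → ·
    (6,6)@(13, 13): e=[28,0,28] → ·  [on edge]
    (5,9)@(11, 19): e=[84,0,-28] → ·  [on edge]
    (7,10)@(15, 21): e=[84,-28,0] → ·  [on edge]
  covered (7 px):
    · · · · · · · ·
    · · · · · · · ·
    · · · · · · · ·
    · · · █ · · · ·
    · · · · █ █ · ·
    · · · · █ █ █ ·
    · · · · · █ · ·
    · · · · · · · ·
    · · · · · · · ·
    · · · · · · · ·
    · · · · · · · ·

Answer: 14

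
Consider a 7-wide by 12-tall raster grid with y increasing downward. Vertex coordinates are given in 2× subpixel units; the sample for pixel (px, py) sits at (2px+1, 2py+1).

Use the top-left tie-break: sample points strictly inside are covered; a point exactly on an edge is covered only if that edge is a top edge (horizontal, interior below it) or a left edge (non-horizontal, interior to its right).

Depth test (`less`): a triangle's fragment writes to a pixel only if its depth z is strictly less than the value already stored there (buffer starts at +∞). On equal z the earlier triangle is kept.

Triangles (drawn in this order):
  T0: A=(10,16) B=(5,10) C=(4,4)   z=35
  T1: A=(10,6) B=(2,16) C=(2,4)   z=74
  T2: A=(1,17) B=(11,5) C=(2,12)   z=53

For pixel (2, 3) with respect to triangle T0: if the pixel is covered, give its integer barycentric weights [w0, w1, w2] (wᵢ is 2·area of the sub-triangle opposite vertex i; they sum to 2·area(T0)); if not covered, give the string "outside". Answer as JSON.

T0:
  2·area = 24
  edge (10, 16)→(5, 10): d=(-5,-6) top-left  bias=+0
  edge (5, 10)→(4, 4): d=(-1,-6) top-left  bias=+0
  edge (4, 4)→(10, 16): d=(6,12) right/bottom  bias=-1
    (2,3)@(5, 7): e=[15,3,6] → █
    (3,3)@(7, 7): e=[27,15,-18] → ·
    (2,4)@(5, 9): e=[5,1,18] → █
    (3,4)@(7, 9): e=[17,13,-6] → ·
    (2,5)@(5, 11): e=[-5,-1,30] → ·
    (3,5)@(7, 11): e=[7,11,6] → █
    (4,5)@(9, 11): e=[19,23,-18] → ·
    (3,6)@(7, 13): e=[-3,9,18] → ·
  covered (3 px):
    · · · · · · ·
    · · · · · · ·
    · · · · · · ·
    · · █ · · · ·
    · · █ · · · ·
    · · · █ · · ·
    · · · · · · ·
    · · · · · · ·
    · · · · · · ·
    · · · · · · ·
    · · · · · · ·
    · · · · · · ·
T1:
  2·area = 96
  edge (10, 6)→(2, 16): d=(-8,10) right/bottom  bias=-1
  edge (2, 16)→(2, 4): d=(0,-12) top-left  bias=+0
  edge (2, 4)→(10, 6): d=(8,2) right/bottom  bias=-1
    (1,2)@(3, 5): e=[78,12,6] → █
    (2,2)@(5, 5): e=[58,36,2] → █
    (3,2)@(7, 5): e=[38,60,-2] → ·
    (1,3)@(3, 7): e=[62,12,22] → █
    (3,3)@(7, 7): e=[22,60,14] → █
    (4,3)@(9, 7): e=[2,84,10] → █
    (5,3)@(11, 7): e=[-18,108,6] → ·
    (1,4)@(3, 9): e=[46,12,38] → █
    (4,4)@(9, 9): e=[-14,84,26] → ·
    (1,5)@(3, 11): e=[30,12,54] → █
    (3,5)@(7, 11): e=[-10,60,46] → ·
    (1,6)@(3, 13): e=[14,12,70] → █
  covered (12 px):
    · · · · · · ·
    · · · · · · ·
    · █ █ · · · ·
    · █ █ █ █ · ·
    · █ █ █ · · ·
    · █ █ · · · ·
    · █ · · · · ·
    · · · · · · ·
    · · · · · · ·
    · · · · · · ·
    · · · · · · ·
    · · · · · · ·
T2:
  2·area = 38  (B↔C swapped to make it positive)
  edge (1, 17)→(2, 12): d=(1,-5) top-left  bias=+0
  edge (2, 12)→(11, 5): d=(9,-7) top-left  bias=+0
  edge (11, 5)→(1, 17): d=(-10,12) right/bottom  bias=-1
    (5,2)@(11, 5): e=[38,0,0] → ·  [on edge]
    (1,3)@(3, 7): e=[0,-38,76] → ·  [on edge]
    (4,3)@(9, 7): e=[30,4,4] → █
    (5,3)@(11, 7): e=[40,18,-20] → ·
    (3,4)@(7, 9): e=[22,8,8] → █
    (4,4)@(9, 9): e=[32,22,-16] → ·
    (2,5)@(5, 11): e=[14,12,12] → █
    (3,5)@(7, 11): e=[24,26,-12] → ·
    (1,6)@(3, 13): e=[6,16,16] → █
    (2,6)@(5, 13): e=[16,30,-8] → ·
    (1,7)@(3, 15): e=[8,34,-4] → ·
    (0,8)@(1, 17): e=[0,38,0] → ·  [on edge]
  covered (4 px):
    · · · · · · ·
    · · · · · · ·
    · · · · · · ·
    · · · · █ · ·
    · · · █ · · ·
    · · █ · · · ·
    · █ · · · · ·
    · · · · · · ·
    · · · · · · ·
    · · · · · · ·
    · · · · · · ·
    · · · · · · ·

Result: [3,6,15]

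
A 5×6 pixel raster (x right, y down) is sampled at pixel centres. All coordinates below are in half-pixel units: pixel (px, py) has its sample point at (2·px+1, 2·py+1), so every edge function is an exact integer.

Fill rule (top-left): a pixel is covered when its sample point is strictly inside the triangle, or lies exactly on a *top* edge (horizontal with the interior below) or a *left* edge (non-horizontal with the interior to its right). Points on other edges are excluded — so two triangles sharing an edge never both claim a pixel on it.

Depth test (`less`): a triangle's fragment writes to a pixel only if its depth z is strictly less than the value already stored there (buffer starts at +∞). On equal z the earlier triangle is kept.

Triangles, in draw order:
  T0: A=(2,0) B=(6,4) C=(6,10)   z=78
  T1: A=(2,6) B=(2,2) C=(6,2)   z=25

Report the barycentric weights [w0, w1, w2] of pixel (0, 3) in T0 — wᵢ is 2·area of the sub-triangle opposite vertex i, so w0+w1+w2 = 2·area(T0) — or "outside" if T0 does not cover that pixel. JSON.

T0:
  2·area = 24
  edge (2, 0)→(6, 4): d=(4,4) right/bottom  bias=-1
  edge (6, 4)→(6, 10): d=(0,6) right/bottom  bias=-1
  edge (6, 10)→(2, 0): d=(-4,-10) top-left  bias=+0
    (1,0)@(3, 1): e=[0,18,6] → ·  [on edge]
    (2,1)@(5, 3): e=[0,6,18] → ·  [on edge]
    (2,2)@(5, 5): e=[8,6,10] → █
    (3,2)@(7, 5): e=[0,-6,30] → ·  [on edge]
    (2,3)@(5, 7): e=[16,6,2] → █
    (3,3)@(7, 7): e=[8,-6,22] → ·
    (4,3)@(9, 7): e=[0,-18,42] → ·  [on edge]
    (2,4)@(5, 9): e=[24,6,-6] → ·
  covered (2 px):
    · · · · ·
    · · · · ·
    · · █ · ·
    · · █ · ·
    · · · · ·
    · · · · ·
T1:
  2·area = 16
  edge (2, 6)→(2, 2): d=(0,-4) top-left  bias=+0
  edge (2, 2)→(6, 2): d=(4,0) top-left  bias=+0
  edge (6, 2)→(2, 6): d=(-4,4) right/bottom  bias=-1
    (3,0)@(7, 1): e=[20,-4,0] → ·  [on edge]
    (1,1)@(3, 3): e=[4,4,8] → █
    (2,1)@(5, 3): e=[12,4,0] → ·  [on edge]
    (1,2)@(3, 5): e=[4,12,0] → ·  [on edge]
    (0,3)@(1, 7): e=[-4,20,0] → ·  [on edge]
  covered (1 px):
    · · · · ·
    · █ · · ·
    · · · · ·
    · · · · ·
    · · · · ·
    · · · · ·

Result: "outside"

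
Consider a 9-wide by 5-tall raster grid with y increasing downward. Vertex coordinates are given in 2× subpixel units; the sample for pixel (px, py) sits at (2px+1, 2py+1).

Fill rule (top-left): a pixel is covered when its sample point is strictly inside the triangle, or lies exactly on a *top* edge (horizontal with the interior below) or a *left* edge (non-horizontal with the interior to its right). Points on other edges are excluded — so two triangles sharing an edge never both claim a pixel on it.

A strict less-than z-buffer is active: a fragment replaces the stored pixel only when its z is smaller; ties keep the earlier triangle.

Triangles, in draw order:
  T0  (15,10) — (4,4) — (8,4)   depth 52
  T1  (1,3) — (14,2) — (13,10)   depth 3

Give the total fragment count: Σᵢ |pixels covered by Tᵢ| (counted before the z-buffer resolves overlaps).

T0:
  2·area = 24
  edge (15, 10)→(4, 4): d=(-11,-6) top-left  bias=+0
  edge (4, 4)→(8, 4): d=(4,0) top-left  bias=+0
  edge (8, 4)→(15, 10): d=(7,6) right/bottom  bias=-1
    (3,2)@(7, 5): e=[7,4,13] → X
    (4,2)@(9, 5): e=[19,4,1] → X
    (5,2)@(11, 5): e=[31,4,-11] → .
    (3,3)@(7, 7): e=[-15,12,27] → .
    (4,3)@(9, 7): e=[-3,12,15] → .
    (5,3)@(11, 7): e=[9,12,3] → X
    (6,3)@(13, 7): e=[21,12,-9] → .
    (5,4)@(11, 9): e=[-13,20,17] → .
  covered (3 px):
    . . . . . . . . .
    . . . . . . . . .
    . . . X X . . . .
    . . . . . X . . .
    . . . . . . . . .
T1:
  2·area = 103
  edge (1, 3)→(14, 2): d=(13,-1) top-left  bias=+0
  edge (14, 2)→(13, 10): d=(-1,8) right/bottom  bias=-1
  edge (13, 10)→(1, 3): d=(-12,-7) top-left  bias=+0
    (0,1)@(1, 3): e=[0,103,0] → X  [on edge]
    (1,1)@(3, 3): e=[2,87,14] → X
    (2,1)@(5, 3): e=[4,71,28] → X
    (3,1)@(7, 3): e=[6,55,42] → X
    (4,1)@(9, 3): e=[8,39,56] → X
    (5,1)@(11, 3): e=[10,23,70] → X
    (6,1)@(13, 3): e=[12,7,84] → X
    (7,1)@(15, 3): e=[14,-9,98] → .
    (0,2)@(1, 5): e=[26,101,-24] → .
    (1,2)@(3, 5): e=[28,85,-10] → .
    (2,2)@(5, 5): e=[30,69,4] → X
    (7,2)@(15, 5): e=[40,-11,74] → .
  covered (16 px):
    . . . . . . . . .
    X X X X X X X . .
    . . X X X X X . .
    . . . . X X X . .
    . . . . . . X . .

Final: 19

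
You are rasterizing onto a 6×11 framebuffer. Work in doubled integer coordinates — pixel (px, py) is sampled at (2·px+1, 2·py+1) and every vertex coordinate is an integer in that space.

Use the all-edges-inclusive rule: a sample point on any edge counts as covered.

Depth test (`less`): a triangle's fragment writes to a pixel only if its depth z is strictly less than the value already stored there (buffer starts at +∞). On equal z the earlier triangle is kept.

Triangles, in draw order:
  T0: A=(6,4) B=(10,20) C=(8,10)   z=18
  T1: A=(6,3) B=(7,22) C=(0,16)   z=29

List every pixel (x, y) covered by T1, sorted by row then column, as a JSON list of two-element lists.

T0:
  2·area = 8  (B↔C swapped to make it positive)
  edge (6, 4)→(8, 10): d=(2,6) inclusive
  edge (8, 10)→(10, 20): d=(2,10) inclusive
  edge (10, 20)→(6, 4): d=(-4,-16) inclusive
    (2,0)@(5, 1): e=[0,12,-4] → ·  [on edge]
    (3,2)@(7, 5): e=[-4,0,12] → ·  [on edge]
    (3,3)@(7, 7): e=[0,4,4] → █  [on edge]
    (4,3)@(9, 7): e=[-12,-16,36] → ·
    (3,4)@(7, 9): e=[4,8,-4] → ·
    (4,6)@(9, 13): e=[0,-4,12] → ·  [on edge]
    (4,7)@(9, 15): e=[4,0,4] → █  [on edge]
    (5,7)@(11, 15): e=[-8,-20,36] → ·
    (4,8)@(9, 17): e=[8,4,-4] → ·
    (5,9)@(11, 19): e=[0,-12,20] → ·  [on edge]
  covered (2 px):
    · · · · · ·
    · · · · · ·
    · · · · · ·
    · · · █ · ·
    · · · · · ·
    · · · · · ·
    · · · · · ·
    · · · · █ ·
    · · · · · ·
    · · · · · ·
    · · · · · ·
T1:
  2·area = 127
  edge (6, 3)→(7, 22): d=(1,19) inclusive
  edge (7, 22)→(0, 16): d=(-7,-6) inclusive
  edge (0, 16)→(6, 3): d=(6,-13) inclusive
    (2,3)@(5, 7): e=[23,93,11] → █
    (3,3)@(7, 7): e=[-15,105,37] → ·
    (2,4)@(5, 9): e=[25,79,23] → █
    (3,4)@(7, 9): e=[-13,91,49] → ·
    (1,5)@(3, 11): e=[65,53,9] → █
    (3,5)@(7, 11): e=[-11,77,61] → ·
    (1,6)@(3, 13): e=[67,39,21] → █
    (3,6)@(7, 13): e=[-9,63,73] → ·
    (0,7)@(1, 15): e=[107,13,7] → █
    (3,7)@(7, 15): e=[-7,49,85] → ·
    (0,8)@(1, 17): e=[109,-1,19] → ·
    (1,8)@(3, 17): e=[71,11,45] → █
  covered (12 px):
    · · · · · ·
    · · · · · ·
    · · · · · ·
    · · █ · · ·
    · · █ · · ·
    · █ █ · · ·
    · █ █ · · ·
    █ █ █ · · ·
    · █ █ · · ·
    · · █ · · ·
    · · · · · ·

Answer: [[2,3],[2,4],[1,5],[2,5],[1,6],[2,6],[0,7],[1,7],[2,7],[1,8],[2,8],[2,9]]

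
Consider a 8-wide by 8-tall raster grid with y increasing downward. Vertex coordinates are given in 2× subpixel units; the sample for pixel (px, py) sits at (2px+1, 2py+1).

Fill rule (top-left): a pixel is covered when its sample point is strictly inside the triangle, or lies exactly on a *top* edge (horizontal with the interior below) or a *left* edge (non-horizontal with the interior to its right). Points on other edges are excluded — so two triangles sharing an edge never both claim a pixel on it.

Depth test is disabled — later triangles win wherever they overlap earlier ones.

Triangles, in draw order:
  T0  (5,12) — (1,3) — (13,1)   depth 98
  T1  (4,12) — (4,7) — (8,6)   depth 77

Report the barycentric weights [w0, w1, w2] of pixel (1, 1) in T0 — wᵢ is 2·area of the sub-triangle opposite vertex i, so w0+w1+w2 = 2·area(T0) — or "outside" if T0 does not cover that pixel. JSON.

T0:
  2·area = 116
  edge (5, 12)→(1, 3): d=(-4,-9) top-left  bias=+0
  edge (1, 3)→(13, 1): d=(12,-2) top-left  bias=+0
  edge (13, 1)→(5, 12): d=(-8,11) right/bottom  bias=-1
    (6,0)@(13, 1): e=[116,0,0] → .  [on edge]
    (0,1)@(1, 3): e=[0,0,116] → X  [on edge]
    (1,1)@(3, 3): e=[18,4,94] → X
    (2,1)@(5, 3): e=[36,8,72] → X
    (3,1)@(7, 3): e=[54,12,50] → X
    (4,1)@(9, 3): e=[72,16,28] → X
    (5,1)@(11, 3): e=[90,20,6] → X
    (6,1)@(13, 3): e=[108,24,-16] → .
    (0,2)@(1, 5): e=[-8,24,100] → .
    (1,2)@(3, 5): e=[10,28,78] → X
    (5,2)@(11, 5): e=[82,44,-10] → .
    (1,3)@(3, 7): e=[2,52,62] → X
  covered (16 px):
    . . . . . . . .
    X X X X X X . .
    . X X X X . . .
    . X X X . . . .
    . . X X . . . .
    . . X . . . . .
    . . . . . . . .
    . . . . . . . .
T1:
  2·area = 20
  edge (4, 12)→(4, 7): d=(0,-5) top-left  bias=+0
  edge (4, 7)→(8, 6): d=(4,-1) top-left  bias=+0
  edge (8, 6)→(4, 12): d=(-4,6) right/bottom  bias=-1
    (2,3)@(5, 7): e=[5,1,14] → X
    (3,3)@(7, 7): e=[15,3,2] → X
    (4,3)@(9, 7): e=[25,5,-10] → .
    (2,4)@(5, 9): e=[5,9,6] → X
    (3,4)@(7, 9): e=[15,11,-6] → .
    (2,5)@(5, 11): e=[5,17,-2] → .
  covered (3 px):
    . . . . . . . .
    . . . . . . . .
    . . . . . . . .
    . . X X . . . .
    . . X . . . . .
    . . . . . . . .
    . . . . . . . .
    . . . . . . . .

Answer: [4,94,18]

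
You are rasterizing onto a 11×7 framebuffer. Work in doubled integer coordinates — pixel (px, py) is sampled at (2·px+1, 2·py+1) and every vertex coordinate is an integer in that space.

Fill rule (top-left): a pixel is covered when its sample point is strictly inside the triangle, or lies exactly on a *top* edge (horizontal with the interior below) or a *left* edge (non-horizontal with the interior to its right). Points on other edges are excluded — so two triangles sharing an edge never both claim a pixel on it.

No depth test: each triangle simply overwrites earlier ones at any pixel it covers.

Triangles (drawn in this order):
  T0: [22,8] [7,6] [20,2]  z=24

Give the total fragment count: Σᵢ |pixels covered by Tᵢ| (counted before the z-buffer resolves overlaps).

T0:
  2·area = 86
  edge (22, 8)→(7, 6): d=(-15,-2) top-left  bias=+0
  edge (7, 6)→(20, 2): d=(13,-4) top-left  bias=+0
  edge (20, 2)→(22, 8): d=(2,6) right/bottom  bias=-1
    (8,1)@(17, 3): e=[65,1,20] → X
    (9,1)@(19, 3): e=[69,9,8] → X
    (10,1)@(21, 3): e=[73,17,-4] → .
    (5,2)@(11, 5): e=[23,3,60] → X
    (6,2)@(13, 5): e=[27,11,48] → X
    (7,2)@(15, 5): e=[31,19,36] → X
    (10,2)@(21, 5): e=[43,43,0] → .  [on edge]
    (5,3)@(11, 7): e=[-7,29,64] → .
    (6,3)@(13, 7): e=[-3,37,52] → .
    (7,3)@(15, 7): e=[1,45,40] → X
    (10,3)@(21, 7): e=[13,69,4] → X
    (7,4)@(15, 9): e=[-29,71,44] → .
  covered (11 px):
    . . . . . . . . . . .
    . . . . . . . . X X .
    . . . . . X X X X X .
    . . . . . . . X X X X
    . . . . . . . . . . .
    . . . . . . . . . . .
    . . . . . . . . . . .

Answer: 11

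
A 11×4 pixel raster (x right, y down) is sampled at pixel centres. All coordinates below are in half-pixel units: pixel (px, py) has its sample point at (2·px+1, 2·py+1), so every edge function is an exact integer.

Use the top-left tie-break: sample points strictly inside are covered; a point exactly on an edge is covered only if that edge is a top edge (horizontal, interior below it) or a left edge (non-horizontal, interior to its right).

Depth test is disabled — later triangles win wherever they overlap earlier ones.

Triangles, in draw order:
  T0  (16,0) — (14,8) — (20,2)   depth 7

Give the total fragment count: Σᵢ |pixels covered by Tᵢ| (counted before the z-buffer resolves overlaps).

T0:
  2·area = 36  (B↔C swapped to make it positive)
  edge (16, 0)→(20, 2): d=(4,2) right/bottom  bias=-1
  edge (20, 2)→(14, 8): d=(-6,6) right/bottom  bias=-1
  edge (14, 8)→(16, 0): d=(2,-8) top-left  bias=+0
    (8,0)@(17, 1): e=[2,24,10] → █
    (9,0)@(19, 1): e=[-2,12,26] → ·
    (10,0)@(21, 1): e=[-6,0,42] → ·  [on edge]
    (8,1)@(17, 3): e=[10,12,14] → █
    (9,1)@(19, 3): e=[6,0,30] → ·  [on edge]
    (7,2)@(15, 5): e=[22,12,2] → █
    (8,2)@(17, 5): e=[18,0,18] → ·  [on edge]
    (7,3)@(15, 7): e=[30,0,6] → ·  [on edge]
  covered (3 px):
    · · · · · · · · █ · ·
    · · · · · · · · █ · ·
    · · · · · · · █ · · ·
    · · · · · · · · · · ·

Result: 3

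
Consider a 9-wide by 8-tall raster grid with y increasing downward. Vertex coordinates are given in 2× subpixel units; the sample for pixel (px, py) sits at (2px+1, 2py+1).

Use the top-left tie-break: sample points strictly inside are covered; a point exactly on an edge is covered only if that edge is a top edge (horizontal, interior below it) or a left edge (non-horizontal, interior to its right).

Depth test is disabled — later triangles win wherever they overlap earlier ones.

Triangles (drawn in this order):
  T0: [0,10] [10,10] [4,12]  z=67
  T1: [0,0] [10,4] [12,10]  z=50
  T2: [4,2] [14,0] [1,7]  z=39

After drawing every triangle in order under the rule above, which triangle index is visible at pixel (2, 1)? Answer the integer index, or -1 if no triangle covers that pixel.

T0:
  2·area = 20
  edge (0, 10)→(10, 10): d=(10,0) top-left  bias=+0
  edge (10, 10)→(4, 12): d=(-6,2) right/bottom  bias=-1
  edge (4, 12)→(0, 10): d=(-4,-2) top-left  bias=+0
    (6,4)@(13, 9): e=[-10,0,30] → ·  [on edge]
    (1,5)@(3, 11): e=[10,8,2] → █
    (2,5)@(5, 11): e=[10,4,6] → █
    (3,5)@(7, 11): e=[10,0,10] → ·  [on edge]
    (0,6)@(1, 13): e=[30,0,-10] → ·  [on edge]
    (1,6)@(3, 13): e=[30,-4,-6] → ·
    (2,6)@(5, 13): e=[30,-8,-2] → ·
  covered (2 px):
    · · · · · · · · ·
    · · · · · · · · ·
    · · · · · · · · ·
    · · · · · · · · ·
    · · · · · · · · ·
    · █ █ · · · · · ·
    · · · · · · · · ·
    · · · · · · · · ·
T1:
  2·area = 52
  edge (0, 0)→(10, 4): d=(10,4) right/bottom  bias=-1
  edge (10, 4)→(12, 10): d=(2,6) right/bottom  bias=-1
  edge (12, 10)→(0, 0): d=(-12,-10) top-left  bias=+0
    (4,0)@(9, 1): e=[-26,0,78] → ·  [on edge]
    (2,1)@(5, 3): e=[10,28,14] → █
    (3,1)@(7, 3): e=[2,16,34] → █
    (4,1)@(9, 3): e=[-6,4,54] → ·
    (2,2)@(5, 5): e=[30,32,-10] → ·
    (3,2)@(7, 5): e=[22,20,10] → █
    (4,2)@(9, 5): e=[14,8,30] → █
    (5,2)@(11, 5): e=[6,-4,50] → ·
    (3,3)@(7, 7): e=[42,24,-14] → ·
    (4,3)@(9, 7): e=[34,12,6] → █
    (5,3)@(11, 7): e=[26,0,26] → ·  [on edge]
    (4,4)@(9, 9): e=[54,16,-18] → ·
    (6,6)@(13, 13): e=[78,0,-26] → ·  [on edge]
  covered (6 px):
    · · · · · · · · ·
    · · █ █ · · · · ·
    · · · █ █ · · · ·
    · · · · █ · · · ·
    · · · · · █ · · ·
    · · · · · · · · ·
    · · · · · · · · ·
    · · · · · · · · ·
T2:
  2·area = 44
  edge (4, 2)→(14, 0): d=(10,-2) top-left  bias=+0
  edge (14, 0)→(1, 7): d=(-13,7) right/bottom  bias=-1
  edge (1, 7)→(4, 2): d=(3,-5) top-left  bias=+0
    (4,0)@(9, 1): e=[0,22,22] → █  [on edge]
    (5,0)@(11, 1): e=[4,8,32] → █
    (6,0)@(13, 1): e=[8,-6,42] → ·
    (2,1)@(5, 3): e=[12,24,8] → █
    (3,1)@(7, 3): e=[16,10,18] → █
    (4,1)@(9, 3): e=[20,-4,28] → ·
    (5,1)@(11, 3): e=[24,-18,38] → ·
    (1,2)@(3, 5): e=[28,12,4] → █
    (2,2)@(5, 5): e=[32,-2,14] → ·
    (3,2)@(7, 5): e=[36,-16,24] → ·
    (0,3)@(1, 7): e=[44,0,0] → ·  [on edge]
    (1,3)@(3, 7): e=[48,-14,10] → ·
  covered (5 px):
    · · · · █ █ · · ·
    · · █ █ · · · · ·
    · █ · · · · · · ·
    · · · · · · · · ·
    · · · · · · · · ·
    · · · · · · · · ·
    · · · · · · · · ·
    · · · · · · · · ·

Z-buffer (winner per pixel, '.' = empty):
  . . . . 2 2 . . .
  . . 2 2 . . . . .
  . 2 . 1 1 . . . .
  . . . . 1 . . . .
  . . . . . 1 . . .
  . 0 0 . . . . . .
  . . . . . . . . .
  . . . . . . . . .

Final: 2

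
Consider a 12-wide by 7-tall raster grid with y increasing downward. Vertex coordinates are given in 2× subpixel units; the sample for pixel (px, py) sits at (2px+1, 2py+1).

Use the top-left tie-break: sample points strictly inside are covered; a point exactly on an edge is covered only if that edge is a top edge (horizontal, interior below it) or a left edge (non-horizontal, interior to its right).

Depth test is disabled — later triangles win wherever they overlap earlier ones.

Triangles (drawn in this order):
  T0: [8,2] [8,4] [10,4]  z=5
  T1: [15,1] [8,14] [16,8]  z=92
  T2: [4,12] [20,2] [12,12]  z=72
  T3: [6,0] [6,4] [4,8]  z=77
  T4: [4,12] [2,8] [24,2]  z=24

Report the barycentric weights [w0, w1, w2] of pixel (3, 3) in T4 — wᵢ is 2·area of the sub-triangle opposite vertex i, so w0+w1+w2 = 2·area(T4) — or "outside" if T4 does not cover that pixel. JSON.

T0:
  2·area = 4  (B↔C swapped to make it positive)
  edge (8, 2)→(10, 4): d=(2,2) right/bottom  bias=-1
  edge (10, 4)→(8, 4): d=(-2,0) right/bottom  bias=-1
  edge (8, 4)→(8, 2): d=(0,-2) top-left  bias=+0
    (3,0)@(7, 1): e=[0,6,-2] → .  [on edge]
    (4,1)@(9, 3): e=[0,2,2] → .  [on edge]
    (5,2)@(11, 5): e=[0,-2,6] → .  [on edge]
    (6,3)@(13, 7): e=[0,-6,10] → .  [on edge]
    (7,4)@(15, 9): e=[0,-10,14] → .  [on edge]
    (8,5)@(17, 11): e=[0,-14,18] → .  [on edge]
    (9,6)@(19, 13): e=[0,-18,22] → .  [on edge]
  covered (0 px):
    . . . . . . . . . . . .
    . . . . . . . . . . . .
    . . . . . . . . . . . .
    . . . . . . . . . . . .
    . . . . . . . . . . . .
    . . . . . . . . . . . .
    . . . . . . . . . . . .
T1:
  2·area = 62  (B↔C swapped to make it positive)
  edge (15, 1)→(16, 8): d=(1,7) right/bottom  bias=-1
  edge (16, 8)→(8, 14): d=(-8,6) right/bottom  bias=-1
  edge (8, 14)→(15, 1): d=(7,-13) top-left  bias=+0
    (7,0)@(15, 1): e=[0,62,0] → .  [on edge]
    (7,1)@(15, 3): e=[2,46,14] → X
    (8,1)@(17, 3): e=[-12,34,40] → .
    (6,2)@(13, 5): e=[18,42,2] → X
    (8,2)@(17, 5): e=[-10,18,54] → .
    (6,3)@(13, 7): e=[20,26,16] → X
    (8,3)@(17, 7): e=[-8,2,68] → .
    (5,4)@(11, 9): e=[36,22,4] → X
    (7,4)@(15, 9): e=[8,-2,56] → .
    (5,5)@(11, 11): e=[38,6,18] → X
    (6,5)@(13, 11): e=[24,-6,44] → .
    (4,6)@(9, 13): e=[54,2,6] → X
  covered (9 px):
    . . . . . . . . . . . .
    . . . . . . . X . . . .
    . . . . . . X X . . . .
    . . . . . . X X . . . .
    . . . . . X X . . . . .
    . . . . . X . . . . . .
    . . . . X . . . . . . .
T2:
  2·area = 80
  edge (4, 12)→(20, 2): d=(16,-10) top-left  bias=+0
  edge (20, 2)→(12, 12): d=(-8,10) right/bottom  bias=-1
  edge (12, 12)→(4, 12): d=(-8,0) right/bottom  bias=-1
    (9,1)@(19, 3): e=[6,2,72] → X
    (10,1)@(21, 3): e=[26,-18,72] → .
    (8,2)@(17, 5): e=[18,6,56] → X
    (9,2)@(19, 5): e=[38,-14,56] → .
    (6,3)@(13, 7): e=[10,30,40] → X
    (7,3)@(15, 7): e=[30,10,40] → X
    (8,3)@(17, 7): e=[50,-10,40] → .
    (4,4)@(9, 9): e=[2,54,24] → X
    (5,4)@(11, 9): e=[22,34,24] → X
    (7,4)@(15, 9): e=[62,-6,24] → .
    (3,5)@(7, 11): e=[14,58,8] → X
    (6,5)@(13, 11): e=[74,-2,8] → .
  covered (10 px):
    . . . . . . . . . . . .
    . . . . . . . . . X . .
    . . . . . . . . X . . .
    . . . . . . X X . . . .
    . . . . X X X . . . . .
    . . . X X X . . . . . .
    . . . . . . . . . . . .
T3:
  2·area = 8
  edge (6, 0)→(6, 4): d=(0,4) right/bottom  bias=-1
  edge (6, 4)→(4, 8): d=(-2,4) right/bottom  bias=-1
  edge (4, 8)→(6, 0): d=(2,-8) top-left  bias=+0
    (2,2)@(5, 5): e=[4,2,2] → X
    (3,2)@(7, 5): e=[-4,-6,18] → .
    (2,3)@(5, 7): e=[4,-2,6] → .
  covered (1 px):
    . . . . . . . . . . . .
    . . . . . . . . . . . .
    . . X . . . . . . . . .
    . . . . . . . . . . . .
    . . . . . . . . . . . .
    . . . . . . . . . . . .
    . . . . . . . . . . . .
T4:
  2·area = 100
  edge (4, 12)→(2, 8): d=(-2,-4) top-left  bias=+0
  edge (2, 8)→(24, 2): d=(22,-6) top-left  bias=+0
  edge (24, 2)→(4, 12): d=(-20,10) right/bottom  bias=-1
    (10,1)@(21, 3): e=[86,4,10] → X
    (11,1)@(23, 3): e=[94,16,-10] → .
    (6,2)@(13, 5): e=[50,0,50] → X  [on edge]
    (7,2)@(15, 5): e=[58,12,30] → X
    (8,2)@(17, 5): e=[66,24,10] → X
    (9,2)@(19, 5): e=[74,36,-10] → .
    (10,2)@(21, 5): e=[82,48,-30] → .
    (3,3)@(7, 7): e=[22,8,70] → X
    (4,3)@(9, 7): e=[30,20,50] → X
    (5,3)@(11, 7): e=[38,32,30] → X
    (7,3)@(15, 7): e=[54,56,-10] → .
    (8,3)@(17, 7): e=[62,68,-30] → .
  covered (13 px):
    . . . . . . . . . . . .
    . . . . . . . . . . X .
    . . . . . . X X X . . .
    . . . X X X X . . . . .
    . X X X X . . . . . . .
    . . X . . . . . . . . .
    . . . . . . . . . . . .

Result: [8,70,22]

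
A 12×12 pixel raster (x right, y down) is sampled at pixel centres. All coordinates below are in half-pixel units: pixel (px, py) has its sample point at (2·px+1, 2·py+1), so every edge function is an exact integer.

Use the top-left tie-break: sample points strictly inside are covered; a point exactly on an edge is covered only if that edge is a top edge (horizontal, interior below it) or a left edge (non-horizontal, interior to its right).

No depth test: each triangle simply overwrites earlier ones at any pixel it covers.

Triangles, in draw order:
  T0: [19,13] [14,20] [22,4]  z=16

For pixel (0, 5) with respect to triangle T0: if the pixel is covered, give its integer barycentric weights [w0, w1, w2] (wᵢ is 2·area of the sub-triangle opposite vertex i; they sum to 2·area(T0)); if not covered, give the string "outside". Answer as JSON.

T0:
  2·area = 24
  edge (19, 13)→(14, 20): d=(-5,7) right/bottom  bias=-1
  edge (14, 20)→(22, 4): d=(8,-16) top-left  bias=+0
  edge (22, 4)→(19, 13): d=(-3,9) right/bottom  bias=-1
    (11,0)@(23, 1): e=[32,-8,0] → ·  [on edge]
    (10,3)@(21, 7): e=[16,8,0] → ·  [on edge]
    (9,5)@(19, 11): e=[10,8,6] → #
    (10,5)@(21, 11): e=[-4,40,-12] → ·
    (9,6)@(19, 13): e=[0,24,0] → ·  [on edge]
    (8,7)@(17, 15): e=[4,8,12] → #
    (9,7)@(19, 15): e=[-10,40,-6] → ·
    (8,8)@(17, 17): e=[-6,24,6] → ·
    (8,9)@(17, 19): e=[-16,40,0] → ·  [on edge]
  covered (2 px):
    · · · · · · · · · · · ·
    · · · · · · · · · · · ·
    · · · · · · · · · · · ·
    · · · · · · · · · · · ·
    · · · · · · · · · · · ·
    · · · · · · · · · # · ·
    · · · · · · · · · · · ·
    · · · · · · · · # · · ·
    · · · · · · · · · · · ·
    · · · · · · · · · · · ·
    · · · · · · · · · · · ·
    · · · · · · · · · · · ·

Final: "outside"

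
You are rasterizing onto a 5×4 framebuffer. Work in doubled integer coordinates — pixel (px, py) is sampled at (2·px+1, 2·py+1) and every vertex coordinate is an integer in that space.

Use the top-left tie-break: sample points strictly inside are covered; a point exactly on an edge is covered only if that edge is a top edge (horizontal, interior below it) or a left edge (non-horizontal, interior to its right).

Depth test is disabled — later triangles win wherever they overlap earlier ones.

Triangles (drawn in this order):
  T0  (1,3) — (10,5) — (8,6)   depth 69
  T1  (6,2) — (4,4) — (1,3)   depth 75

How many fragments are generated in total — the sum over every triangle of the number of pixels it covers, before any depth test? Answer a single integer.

T0:
  2·area = 13
  edge (1, 3)→(10, 5): d=(9,2) right/bottom  bias=-1
  edge (10, 5)→(8, 6): d=(-2,1) right/bottom  bias=-1
  edge (8, 6)→(1, 3): d=(-7,-3) top-left  bias=+0
    (0,1)@(1, 3): e=[0,13,0] → .  [on edge]
    (3,2)@(7, 5): e=[6,3,4] → X
    (4,2)@(9, 5): e=[2,1,10] → X
    (3,3)@(7, 7): e=[24,-1,-10] → .
    (4,3)@(9, 7): e=[20,-3,-4] → .
  covered (2 px):
    . . . . .
    . . . . .
    . . . X X
    . . . . .
T1:
  2·area = 8
  edge (6, 2)→(4, 4): d=(-2,2) right/bottom  bias=-1
  edge (4, 4)→(1, 3): d=(-3,-1) top-left  bias=+0
  edge (1, 3)→(6, 2): d=(5,-1) top-left  bias=+0
    (3,0)@(7, 1): e=[0,12,-4] → .  [on edge]
    (0,1)@(1, 3): e=[8,0,0] → X  [on edge]
    (1,1)@(3, 3): e=[4,2,2] → X
    (2,1)@(5, 3): e=[0,4,4] → .  [on edge]
    (0,2)@(1, 5): e=[4,-6,10] → .
    (1,2)@(3, 5): e=[0,-4,12] → .  [on edge]
    (3,2)@(7, 5): e=[-8,0,16] → .  [on edge]
    (0,3)@(1, 7): e=[0,-12,20] → .  [on edge]
  covered (2 px):
    . . . . .
    X X . . .
    . . . . .
    . . . . .

Answer: 4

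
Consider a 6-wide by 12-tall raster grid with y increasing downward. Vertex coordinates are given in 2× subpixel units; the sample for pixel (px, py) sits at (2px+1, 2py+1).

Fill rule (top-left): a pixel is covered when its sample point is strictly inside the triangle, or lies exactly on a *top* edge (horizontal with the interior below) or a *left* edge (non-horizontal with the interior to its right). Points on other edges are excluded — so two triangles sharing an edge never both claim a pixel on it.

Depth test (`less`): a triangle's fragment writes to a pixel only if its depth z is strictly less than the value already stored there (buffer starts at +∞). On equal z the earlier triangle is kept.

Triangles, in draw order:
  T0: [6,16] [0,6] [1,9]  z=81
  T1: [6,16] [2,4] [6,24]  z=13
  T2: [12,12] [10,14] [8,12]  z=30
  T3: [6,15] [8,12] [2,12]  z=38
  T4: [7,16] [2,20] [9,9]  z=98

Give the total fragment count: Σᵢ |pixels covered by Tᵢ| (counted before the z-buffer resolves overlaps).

T0:
  2·area = 8  (B↔C swapped to make it positive)
  edge (6, 16)→(1, 9): d=(-5,-7) top-left  bias=+0
  edge (1, 9)→(0, 6): d=(-1,-3) top-left  bias=+0
  edge (0, 6)→(6, 16): d=(6,10) right/bottom  bias=-1
    (0,4)@(1, 9): e=[0,0,8] → █  [on edge]
    (1,4)@(3, 9): e=[14,6,-12] → ·
    (0,5)@(1, 11): e=[-10,-2,20] → ·
    (1,5)@(3, 11): e=[4,4,0] → ·  [on edge]
    (1,7)@(3, 15): e=[-16,0,24] → ·  [on edge]
    (2,10)@(5, 21): e=[-32,0,40] → ·  [on edge]
    (4,10)@(9, 21): e=[-4,12,0] → ·  [on edge]
    (5,11)@(11, 23): e=[0,16,-8] → ·  [on edge]
  covered (1 px):
    · · · · · ·
    · · · · · ·
    · · · · · ·
    · · · · · ·
    █ · · · · ·
    · · · · · ·
    · · · · · ·
    · · · · · ·
    · · · · · ·
    · · · · · ·
    · · · · · ·
    · · · · · ·
T1:
  2·area = 32  (B↔C swapped to make it positive)
  edge (6, 16)→(6, 24): d=(0,8) right/bottom  bias=-1
  edge (6, 24)→(2, 4): d=(-4,-20) top-left  bias=+0
  edge (2, 4)→(6, 16): d=(4,12) right/bottom  bias=-1
    (0,0)@(1, 1): e=[40,-8,0] → ·  [on edge]
    (1,3)@(3, 7): e=[24,8,0] → ·  [on edge]
    (1,4)@(3, 9): e=[24,0,8] → █  [on edge]
    (2,4)@(5, 9): e=[8,40,-16] → ·
    (1,5)@(3, 11): e=[24,-8,16] → ·
    (2,6)@(5, 13): e=[8,24,0] → ·  [on edge]
    (2,7)@(5, 15): e=[8,16,8] → █
    (3,7)@(7, 15): e=[-8,56,-16] → ·
    (2,8)@(5, 17): e=[8,8,16] → █
    (3,8)@(7, 17): e=[-8,48,-8] → ·
    (2,9)@(5, 19): e=[8,0,24] → █  [on edge]
    (3,9)@(7, 19): e=[-8,40,0] → ·  [on edge]
  covered (4 px):
    · · · · · ·
    · · · · · ·
    · · · · · ·
    · · · · · ·
    · █ · · · ·
    · · · · · ·
    · · · · · ·
    · · █ · · ·
    · · █ · · ·
    · · █ · · ·
    · · · · · ·
    · · · · · ·
T2:
  2·area = 8
  edge (12, 12)→(10, 14): d=(-2,2) right/bottom  bias=-1
  edge (10, 14)→(8, 12): d=(-2,-2) top-left  bias=+0
  edge (8, 12)→(12, 12): d=(4,0) top-left  bias=+0
    (0,2)@(1, 5): e=[36,0,-28] → ·  [on edge]
    (1,3)@(3, 7): e=[28,0,-20] → ·  [on edge]
    (2,4)@(5, 9): e=[20,0,-12] → ·  [on edge]
    (3,5)@(7, 11): e=[12,0,-4] → ·  [on edge]
    (4,6)@(9, 13): e=[4,0,4] → █  [on edge]
    (5,6)@(11, 13): e=[0,4,4] → ·  [on edge]
    (4,7)@(9, 15): e=[0,-4,12] → ·  [on edge]
    (5,7)@(11, 15): e=[-4,0,12] → ·  [on edge]
    (3,8)@(7, 17): e=[0,-12,20] → ·  [on edge]
    (2,9)@(5, 19): e=[0,-20,28] → ·  [on edge]
    (1,10)@(3, 21): e=[0,-28,36] → ·  [on edge]
    (0,11)@(1, 23): e=[0,-36,44] → ·  [on edge]
  covered (1 px):
    · · · · · ·
    · · · · · ·
    · · · · · ·
    · · · · · ·
    · · · · · ·
    · · · · · ·
    · · · · █ ·
    · · · · · ·
    · · · · · ·
    · · · · · ·
    · · · · · ·
    · · · · · ·
T3:
  2·area = 18  (B↔C swapped to make it positive)
  edge (6, 15)→(2, 12): d=(-4,-3) top-left  bias=+0
  edge (2, 12)→(8, 12): d=(6,0) top-left  bias=+0
  edge (8, 12)→(6, 15): d=(-2,3) right/bottom  bias=-1
    (2,6)@(5, 13): e=[5,6,7] → █
    (3,6)@(7, 13): e=[11,6,1] → █
    (4,6)@(9, 13): e=[17,6,-5] → ·
    (2,7)@(5, 15): e=[-3,18,3] → ·
    (3,7)@(7, 15): e=[3,18,-3] → ·
  covered (2 px):
    · · · · · ·
    · · · · · ·
    · · · · · ·
    · · · · · ·
    · · · · · ·
    · · · · · ·
    · · █ █ · ·
    · · · · · ·
    · · · · · ·
    · · · · · ·
    · · · · · ·
    · · · · · ·
T4:
  2·area = 27
  edge (7, 16)→(2, 20): d=(-5,4) right/bottom  bias=-1
  edge (2, 20)→(9, 9): d=(7,-11) top-left  bias=+0
  edge (9, 9)→(7, 16): d=(-2,7) right/bottom  bias=-1
    (4,4)@(9, 9): e=[27,0,0] → ·  [on edge]
    (3,6)@(7, 13): e=[15,6,6] → █
    (4,6)@(9, 13): e=[7,28,-8] → ·
    (3,7)@(7, 15): e=[5,20,2] → █
    (4,7)@(9, 15): e=[-3,42,-12] → ·
    (2,8)@(5, 17): e=[3,12,12] → █
    (3,8)@(7, 17): e=[-5,34,-2] → ·
    (1,9)@(3, 19): e=[1,4,22] → █
    (2,9)@(5, 19): e=[-7,26,8] → ·
    (1,10)@(3, 21): e=[-9,18,18] → ·
    (2,11)@(5, 23): e=[-27,54,0] → ·  [on edge]
  covered (4 px):
    · · · · · ·
    · · · · · ·
    · · · · · ·
    · · · · · ·
    · · · · · ·
    · · · · · ·
    · · · █ · ·
    · · · █ · ·
    · · █ · · ·
    · █ · · · ·
    · · · · · ·
    · · · · · ·

Result: 12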